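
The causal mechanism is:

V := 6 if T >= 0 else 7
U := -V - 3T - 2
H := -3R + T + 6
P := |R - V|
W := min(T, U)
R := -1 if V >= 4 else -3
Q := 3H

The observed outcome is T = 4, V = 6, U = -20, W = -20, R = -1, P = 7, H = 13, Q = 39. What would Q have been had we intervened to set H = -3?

do(H=-3) replaces the equation H := -3R + T + 6 with the constant H = -3.
Q = 3H  [with H=-3]  = -9

-9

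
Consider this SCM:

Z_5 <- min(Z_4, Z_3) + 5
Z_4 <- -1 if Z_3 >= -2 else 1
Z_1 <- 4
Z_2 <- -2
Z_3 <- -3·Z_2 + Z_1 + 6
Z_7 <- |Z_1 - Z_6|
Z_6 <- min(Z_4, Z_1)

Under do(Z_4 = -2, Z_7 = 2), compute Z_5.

3

Setting Z_4 = -2, Z_7 = 2 by intervention discards those variables' equations.
Z_3 = -3·Z_2 + Z_1 + 6  [with Z_2=-2, Z_1=4]  = 16
Z_5 = min(Z_4, Z_3) + 5  [with Z_4=-2, Z_3=16]  = 3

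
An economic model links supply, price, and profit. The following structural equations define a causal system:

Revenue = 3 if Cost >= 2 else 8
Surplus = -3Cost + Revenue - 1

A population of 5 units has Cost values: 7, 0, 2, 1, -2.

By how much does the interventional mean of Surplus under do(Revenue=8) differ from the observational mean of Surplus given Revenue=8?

Every unit gets Revenue=8 under the intervention. Surplus values become -14, 7, 1, 4, 13; E[Surplus|do(Revenue=8)] = 2.2.
Observing Revenue=8 restricts to units where Revenue's equation naturally yields 8: Cost ∈ {0, 1, -2}. In that subpopulation Surplus = 7, 4, 13, mean 8.
Difference = 2.2 − 8 = -5.8.

-5.8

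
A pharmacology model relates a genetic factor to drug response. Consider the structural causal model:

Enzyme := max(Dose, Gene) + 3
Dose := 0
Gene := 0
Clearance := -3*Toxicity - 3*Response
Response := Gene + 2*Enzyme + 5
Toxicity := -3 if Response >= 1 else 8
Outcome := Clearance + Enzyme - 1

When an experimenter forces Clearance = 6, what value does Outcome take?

8

Intervening sets Clearance = 6 and removes its equation (Clearance := -3*Toxicity - 3*Response).
Enzyme = max(Dose, Gene) + 3  [with Dose=0, Gene=0]  = 3
Outcome = Clearance + Enzyme - 1  [with Clearance=6, Enzyme=3]  = 8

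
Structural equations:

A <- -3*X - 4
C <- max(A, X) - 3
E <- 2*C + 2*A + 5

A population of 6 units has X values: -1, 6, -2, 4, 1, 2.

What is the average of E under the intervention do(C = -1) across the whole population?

do(C=-1) breaks C's dependence on X. With C=-1 fixed, E across the units is 1, -41, 7, -29, -11, -17, mean -15.

-15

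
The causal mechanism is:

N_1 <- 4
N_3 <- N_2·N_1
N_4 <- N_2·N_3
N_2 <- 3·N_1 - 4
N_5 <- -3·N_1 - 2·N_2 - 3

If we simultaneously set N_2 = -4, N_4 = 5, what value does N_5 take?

Setting N_2 = -4, N_4 = 5 by intervention discards those variables' equations.
N_5 = -3·N_1 - 2·N_2 - 3  [with N_1=4, N_2=-4]  = -7

-7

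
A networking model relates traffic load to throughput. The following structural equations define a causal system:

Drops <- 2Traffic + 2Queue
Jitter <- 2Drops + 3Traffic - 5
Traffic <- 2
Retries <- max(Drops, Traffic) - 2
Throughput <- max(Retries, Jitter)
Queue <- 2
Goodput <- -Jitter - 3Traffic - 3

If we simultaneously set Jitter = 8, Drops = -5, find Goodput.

-17

The joint intervention fixes Jitter = 8, Drops = -5, removing each variable's own equation.
Goodput = -Jitter - 3Traffic - 3  [with Jitter=8, Traffic=2]  = -17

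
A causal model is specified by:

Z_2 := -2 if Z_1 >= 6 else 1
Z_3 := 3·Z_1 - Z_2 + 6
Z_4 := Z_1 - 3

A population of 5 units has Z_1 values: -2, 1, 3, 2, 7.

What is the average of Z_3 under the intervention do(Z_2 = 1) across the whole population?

do(Z_2=1) breaks Z_2's dependence on Z_1. With Z_2=1 fixed, Z_3 across the units is -1, 8, 14, 11, 26, mean 11.6.

11.6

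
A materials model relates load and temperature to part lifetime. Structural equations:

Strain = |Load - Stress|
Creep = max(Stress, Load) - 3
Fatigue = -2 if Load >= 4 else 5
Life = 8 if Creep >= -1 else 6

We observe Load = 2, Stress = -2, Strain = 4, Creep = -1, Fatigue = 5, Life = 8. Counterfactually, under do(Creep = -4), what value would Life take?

Under do(Creep=-4), the mechanism Creep = max(Stress, Load) - 3 is discarded; Creep is fixed at -4.
Life = 8 if Creep >= -1 else 6  [with Creep=-4]  = 6

6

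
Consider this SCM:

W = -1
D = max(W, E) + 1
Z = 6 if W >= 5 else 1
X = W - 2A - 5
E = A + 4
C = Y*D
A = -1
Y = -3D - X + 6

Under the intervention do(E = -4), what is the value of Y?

10

Under do(E=-4), the mechanism E = A + 4 is discarded; E is fixed at -4.
X = W - 2A - 5  [with W=-1, A=-1]  = -4
D = max(W, E) + 1  [with W=-1, E=-4]  = 0
Y = -3D - X + 6  [with D=0, X=-4]  = 10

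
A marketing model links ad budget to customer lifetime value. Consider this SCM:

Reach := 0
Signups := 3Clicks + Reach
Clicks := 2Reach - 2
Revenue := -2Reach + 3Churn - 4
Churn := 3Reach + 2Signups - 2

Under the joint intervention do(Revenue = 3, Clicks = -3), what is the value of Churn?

-20

Setting Revenue = 3, Clicks = -3 by intervention discards those variables' equations.
Signups = 3Clicks + Reach  [with Clicks=-3, Reach=0]  = -9
Churn = 3Reach + 2Signups - 2  [with Reach=0, Signups=-9]  = -20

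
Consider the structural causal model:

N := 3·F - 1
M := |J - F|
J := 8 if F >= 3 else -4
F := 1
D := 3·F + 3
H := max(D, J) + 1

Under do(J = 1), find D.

6

Under do(J=1), the mechanism J := 8 if F >= 3 else -4 is discarded; J is fixed at 1.
Since D is not a descendant of the intervened variable, it is unaffected.
D = 3·F + 3  [with F=1]  = 6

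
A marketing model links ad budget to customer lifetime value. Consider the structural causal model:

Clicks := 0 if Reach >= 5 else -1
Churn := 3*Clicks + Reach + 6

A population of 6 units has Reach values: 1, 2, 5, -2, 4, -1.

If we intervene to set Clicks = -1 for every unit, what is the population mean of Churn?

4.5

do(Clicks=-1) breaks Clicks's dependence on Reach. With Clicks=-1 fixed, Churn across the units is 4, 5, 8, 1, 7, 2, mean 4.5.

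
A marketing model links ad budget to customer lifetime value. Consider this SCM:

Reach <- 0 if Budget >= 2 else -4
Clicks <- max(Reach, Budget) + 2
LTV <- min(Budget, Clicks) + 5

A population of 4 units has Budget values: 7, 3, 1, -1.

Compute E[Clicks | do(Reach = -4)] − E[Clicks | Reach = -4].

2.5

do(Reach=-4) breaks Reach's dependence on Budget. With Reach=-4 fixed, Clicks across the units is 9, 5, 3, 1, mean 4.5.
Conditioning on Reach=-4 selects the 2 unit(s) with Budget ∈ {1, -1}. Their Clicks values: 3, 1. Mean = 2.
Difference = 4.5 − 2 = 2.5.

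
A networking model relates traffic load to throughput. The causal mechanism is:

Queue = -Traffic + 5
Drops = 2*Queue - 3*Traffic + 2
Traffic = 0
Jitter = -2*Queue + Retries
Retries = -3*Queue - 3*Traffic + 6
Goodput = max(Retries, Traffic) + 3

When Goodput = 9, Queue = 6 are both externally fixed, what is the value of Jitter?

-24

The joint intervention fixes Goodput = 9, Queue = 6, removing each variable's own equation.
Retries = -3*Queue - 3*Traffic + 6  [with Queue=6, Traffic=0]  = -12
Jitter = -2*Queue + Retries  [with Queue=6, Retries=-12]  = -24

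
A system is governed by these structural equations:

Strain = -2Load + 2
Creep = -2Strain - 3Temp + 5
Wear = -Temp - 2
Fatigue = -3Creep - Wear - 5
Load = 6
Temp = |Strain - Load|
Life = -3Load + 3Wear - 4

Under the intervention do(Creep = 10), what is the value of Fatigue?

-17

Under do(Creep=10), the mechanism Creep = -2Strain - 3Temp + 5 is discarded; Creep is fixed at 10.
Strain = -2Load + 2  [with Load=6]  = -10
Temp = |Strain - Load|  [with Strain=-10, Load=6]  = 16
Wear = -Temp - 2  [with Temp=16]  = -18
Fatigue = -3Creep - Wear - 5  [with Creep=10, Wear=-18]  = -17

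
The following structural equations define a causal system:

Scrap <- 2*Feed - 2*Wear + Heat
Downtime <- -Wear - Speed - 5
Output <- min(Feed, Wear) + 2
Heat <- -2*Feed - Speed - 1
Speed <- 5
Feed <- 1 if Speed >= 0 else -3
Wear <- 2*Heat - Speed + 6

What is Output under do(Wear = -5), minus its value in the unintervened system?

10

Under do(Wear=-5), the mechanism Wear <- 2*Heat - Speed + 6 is discarded; Wear is fixed at -5.
Feed = 1 if Speed >= 0 else -3  [with Speed=5]  = 1
Output = min(Feed, Wear) + 2  [with Feed=1, Wear=-5]  = -3
Without intervention: Feed = 1 if Speed >= 0 else -3  [with Speed=5]  = 1; Heat = -2*Feed - Speed - 1  [with Feed=1, Speed=5]  = -8; Wear = 2*Heat - Speed + 6  [with Heat=-8, Speed=5]  = -15; Output = min(Feed, Wear) + 2  [with Feed=1, Wear=-15]  = -13.
Change = -3 − (-13) = 10.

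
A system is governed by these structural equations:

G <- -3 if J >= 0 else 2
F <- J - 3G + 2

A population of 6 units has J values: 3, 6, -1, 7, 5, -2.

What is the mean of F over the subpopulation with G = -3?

E[F|G=-3] averages over only the 4 units with G=-3 (J = 3, 6, 7, 5): F = 14, 17, 18, 16, mean 16.25.

16.25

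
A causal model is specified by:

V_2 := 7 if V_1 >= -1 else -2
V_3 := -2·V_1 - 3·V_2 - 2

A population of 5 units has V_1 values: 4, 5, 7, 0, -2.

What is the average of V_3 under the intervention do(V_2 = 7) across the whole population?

The intervention sets V_2=7 in all 5 units regardless of V_1. Recomputing V_3 per unit gives -31, -33, -37, -23, -19; average -28.6.

-28.6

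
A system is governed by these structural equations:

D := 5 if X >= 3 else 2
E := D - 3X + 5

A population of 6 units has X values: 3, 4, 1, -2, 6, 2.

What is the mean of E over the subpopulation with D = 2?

6

Observing D=2 restricts to units where D's equation naturally yields 2: X ∈ {1, -2, 2}. In that subpopulation E = 4, 13, 1, mean 6.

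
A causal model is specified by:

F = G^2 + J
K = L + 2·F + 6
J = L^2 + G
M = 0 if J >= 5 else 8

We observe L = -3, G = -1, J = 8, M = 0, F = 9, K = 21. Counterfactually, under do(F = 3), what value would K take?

9

The intervention breaks the incoming arrows to F: F = G^2 + J no longer applies, and F = 3.
K = L + 2·F + 6  [with L=-3, F=3]  = 9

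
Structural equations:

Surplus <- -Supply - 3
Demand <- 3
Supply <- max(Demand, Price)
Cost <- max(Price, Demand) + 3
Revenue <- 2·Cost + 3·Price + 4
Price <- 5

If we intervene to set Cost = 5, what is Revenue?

29

Intervening sets Cost = 5 and removes its equation (Cost <- max(Price, Demand) + 3).
Revenue = 2·Cost + 3·Price + 4  [with Cost=5, Price=5]  = 29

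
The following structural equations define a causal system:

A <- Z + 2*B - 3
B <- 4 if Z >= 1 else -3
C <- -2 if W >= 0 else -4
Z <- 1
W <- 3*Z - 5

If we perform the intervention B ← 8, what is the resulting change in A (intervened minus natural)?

8

do(B=8) replaces the equation B <- 4 if Z >= 1 else -3 with the constant B = 8.
A = Z + 2*B - 3  [with Z=1, B=8]  = 14
Without intervention: B = 4 if Z >= 1 else -3  [with Z=1]  = 4; A = Z + 2*B - 3  [with Z=1, B=4]  = 6.
Change = 14 − 6 = 8.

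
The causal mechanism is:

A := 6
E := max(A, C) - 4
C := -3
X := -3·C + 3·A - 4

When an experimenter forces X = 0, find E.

2

The intervention breaks the incoming arrows to X: X := -3·C + 3·A - 4 no longer applies, and X = 0.
E is not downstream of the intervention, so its value is determined by the original equations.
E = max(A, C) - 4  [with A=6, C=-3]  = 2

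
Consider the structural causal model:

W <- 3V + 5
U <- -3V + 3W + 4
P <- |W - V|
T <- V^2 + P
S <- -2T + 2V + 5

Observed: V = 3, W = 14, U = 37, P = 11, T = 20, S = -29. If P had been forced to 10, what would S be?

Under do(P=10), the mechanism P <- |W - V| is discarded; P is fixed at 10.
T = V^2 + P  [with V=3, P=10]  = 19
S = -2T + 2V + 5  [with T=19, V=3]  = -27

-27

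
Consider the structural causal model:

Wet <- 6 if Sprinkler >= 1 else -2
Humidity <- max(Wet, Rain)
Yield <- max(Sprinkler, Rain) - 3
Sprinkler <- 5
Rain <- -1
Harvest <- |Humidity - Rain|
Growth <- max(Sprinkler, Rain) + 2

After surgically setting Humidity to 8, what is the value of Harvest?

9

Under do(Humidity=8), the mechanism Humidity <- max(Wet, Rain) is discarded; Humidity is fixed at 8.
Harvest = |Humidity - Rain|  [with Humidity=8, Rain=-1]  = 9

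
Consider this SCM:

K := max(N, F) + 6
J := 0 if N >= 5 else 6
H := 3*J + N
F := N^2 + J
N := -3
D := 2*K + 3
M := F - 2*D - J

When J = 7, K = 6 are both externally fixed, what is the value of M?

The joint intervention fixes J = 7, K = 6, removing each variable's own equation.
F = N^2 + J  [with N=-3, J=7]  = 16
D = 2*K + 3  [with K=6]  = 15
M = F - 2*D - J  [with F=16, D=15, J=7]  = -21

-21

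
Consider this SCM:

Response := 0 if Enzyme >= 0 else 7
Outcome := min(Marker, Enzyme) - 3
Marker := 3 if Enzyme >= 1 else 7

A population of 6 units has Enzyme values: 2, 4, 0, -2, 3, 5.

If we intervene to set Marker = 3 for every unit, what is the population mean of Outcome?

-1.5

Every unit gets Marker=3 under the intervention. Outcome values become -1, 0, -3, -5, 0, 0; E[Outcome|do(Marker=3)] = -1.5.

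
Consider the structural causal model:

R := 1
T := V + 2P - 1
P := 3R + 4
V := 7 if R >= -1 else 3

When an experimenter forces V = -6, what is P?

Under do(V=-6), the mechanism V := 7 if R >= -1 else 3 is discarded; V is fixed at -6.
Since P is not a descendant of the intervened variable, it is unaffected.
P = 3R + 4  [with R=1]  = 7

7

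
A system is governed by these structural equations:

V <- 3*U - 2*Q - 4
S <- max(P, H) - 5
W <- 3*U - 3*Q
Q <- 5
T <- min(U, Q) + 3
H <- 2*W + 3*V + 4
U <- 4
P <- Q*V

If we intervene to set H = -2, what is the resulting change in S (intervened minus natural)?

do(H=-2) replaces the equation H <- 2*W + 3*V + 4 with the constant H = -2.
V = 3*U - 2*Q - 4  [with U=4, Q=5]  = -2
P = Q*V  [with Q=5, V=-2]  = -10
S = max(P, H) - 5  [with P=-10, H=-2]  = -7
Without intervention: V = 3*U - 2*Q - 4  [with U=4, Q=5]  = -2; W = 3*U - 3*Q  [with U=4, Q=5]  = -3; H = 2*W + 3*V + 4  [with W=-3, V=-2]  = -8; P = Q*V  [with Q=5, V=-2]  = -10; S = max(P, H) - 5  [with P=-10, H=-8]  = -13.
Change = -7 − (-13) = 6.

6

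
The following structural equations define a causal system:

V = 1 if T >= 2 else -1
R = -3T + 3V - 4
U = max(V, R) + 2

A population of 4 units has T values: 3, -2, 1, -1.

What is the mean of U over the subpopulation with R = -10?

E[U|R=-10] averages over only the 2 units with R=-10 (T = 3, 1): U = 3, 1, mean 2.

2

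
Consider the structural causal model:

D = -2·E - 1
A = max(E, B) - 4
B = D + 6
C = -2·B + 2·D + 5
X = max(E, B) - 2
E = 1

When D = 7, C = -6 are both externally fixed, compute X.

11

Setting D = 7, C = -6 by intervention discards those variables' equations.
B = D + 6  [with D=7]  = 13
X = max(E, B) - 2  [with E=1, B=13]  = 11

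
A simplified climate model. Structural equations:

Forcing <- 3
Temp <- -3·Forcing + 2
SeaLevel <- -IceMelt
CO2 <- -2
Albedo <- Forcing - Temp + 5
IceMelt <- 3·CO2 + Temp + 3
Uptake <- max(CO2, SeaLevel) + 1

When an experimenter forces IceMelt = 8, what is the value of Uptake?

-1

The intervention breaks the incoming arrows to IceMelt: IceMelt <- 3·CO2 + Temp + 3 no longer applies, and IceMelt = 8.
SeaLevel = -IceMelt  [with IceMelt=8]  = -8
Uptake = max(CO2, SeaLevel) + 1  [with CO2=-2, SeaLevel=-8]  = -1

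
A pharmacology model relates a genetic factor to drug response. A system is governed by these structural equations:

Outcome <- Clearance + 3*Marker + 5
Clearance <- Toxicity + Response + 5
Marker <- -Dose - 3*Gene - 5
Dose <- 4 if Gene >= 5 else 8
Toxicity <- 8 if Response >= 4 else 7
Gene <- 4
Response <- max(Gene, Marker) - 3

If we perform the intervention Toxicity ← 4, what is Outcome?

-60

Under do(Toxicity=4), the mechanism Toxicity <- 8 if Response >= 4 else 7 is discarded; Toxicity is fixed at 4.
Dose = 4 if Gene >= 5 else 8  [with Gene=4]  = 8
Marker = -Dose - 3*Gene - 5  [with Dose=8, Gene=4]  = -25
Response = max(Gene, Marker) - 3  [with Gene=4, Marker=-25]  = 1
Clearance = Toxicity + Response + 5  [with Toxicity=4, Response=1]  = 10
Outcome = Clearance + 3*Marker + 5  [with Clearance=10, Marker=-25]  = -60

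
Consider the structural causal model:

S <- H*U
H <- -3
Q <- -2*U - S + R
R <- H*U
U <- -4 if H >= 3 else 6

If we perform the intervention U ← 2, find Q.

do(U=2) replaces the equation U <- -4 if H >= 3 else 6 with the constant U = 2.
S = H*U  [with H=-3, U=2]  = -6
R = H*U  [with H=-3, U=2]  = -6
Q = -2*U - S + R  [with U=2, S=-6, R=-6]  = -4

-4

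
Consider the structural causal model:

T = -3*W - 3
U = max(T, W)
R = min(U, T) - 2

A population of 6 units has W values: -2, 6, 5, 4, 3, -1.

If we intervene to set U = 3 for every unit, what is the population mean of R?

The intervention sets U=3 in all 6 units regardless of W. Recomputing R per unit gives 1, -23, -20, -17, -14, -2; average -12.5.

-12.5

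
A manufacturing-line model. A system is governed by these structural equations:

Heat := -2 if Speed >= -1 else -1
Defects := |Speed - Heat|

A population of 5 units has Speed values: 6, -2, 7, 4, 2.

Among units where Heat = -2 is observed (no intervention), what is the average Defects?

Observing Heat=-2 restricts to units where Heat's equation naturally yields -2: Speed ∈ {6, 7, 4, 2}. In that subpopulation Defects = 8, 9, 6, 4, mean 6.75.

6.75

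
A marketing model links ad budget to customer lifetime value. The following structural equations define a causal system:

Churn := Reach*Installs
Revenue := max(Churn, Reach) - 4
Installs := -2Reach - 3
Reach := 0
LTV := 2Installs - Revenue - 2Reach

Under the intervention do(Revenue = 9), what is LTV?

Intervening sets Revenue = 9 and removes its equation (Revenue := max(Churn, Reach) - 4).
Installs = -2Reach - 3  [with Reach=0]  = -3
LTV = 2Installs - Revenue - 2Reach  [with Installs=-3, Revenue=9, Reach=0]  = -15

-15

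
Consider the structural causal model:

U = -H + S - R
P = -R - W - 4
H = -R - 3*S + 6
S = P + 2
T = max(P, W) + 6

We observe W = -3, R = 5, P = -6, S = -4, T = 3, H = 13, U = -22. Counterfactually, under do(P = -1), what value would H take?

-2

The intervention breaks the incoming arrows to P: P = -R - W - 4 no longer applies, and P = -1.
S = P + 2  [with P=-1]  = 1
H = -R - 3*S + 6  [with R=5, S=1]  = -2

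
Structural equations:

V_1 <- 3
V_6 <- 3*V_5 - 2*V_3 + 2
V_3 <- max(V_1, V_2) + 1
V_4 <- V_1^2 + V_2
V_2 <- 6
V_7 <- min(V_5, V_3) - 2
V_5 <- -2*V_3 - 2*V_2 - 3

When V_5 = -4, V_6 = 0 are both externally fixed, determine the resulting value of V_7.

-6

Under do(V_5 = -4, V_6 = 0), each intervened variable's structural equation is replaced by its fixed value.
V_3 = max(V_1, V_2) + 1  [with V_1=3, V_2=6]  = 7
V_7 = min(V_5, V_3) - 2  [with V_5=-4, V_3=7]  = -6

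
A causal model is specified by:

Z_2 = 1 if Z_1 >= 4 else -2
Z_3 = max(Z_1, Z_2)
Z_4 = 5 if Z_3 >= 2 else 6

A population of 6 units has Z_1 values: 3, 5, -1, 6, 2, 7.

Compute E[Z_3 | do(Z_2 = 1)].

Every unit gets Z_2=1 under the intervention. Z_3 values become 3, 5, 1, 6, 2, 7; E[Z_3|do(Z_2=1)] = 4.

4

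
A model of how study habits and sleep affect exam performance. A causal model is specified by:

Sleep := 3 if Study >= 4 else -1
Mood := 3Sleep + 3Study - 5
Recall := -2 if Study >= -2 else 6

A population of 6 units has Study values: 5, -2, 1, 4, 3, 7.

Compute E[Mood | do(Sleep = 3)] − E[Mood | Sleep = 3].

do(Sleep=3) breaks Sleep's dependence on Study. With Sleep=3 fixed, Mood across the units is 19, -2, 7, 16, 13, 25, mean 13.
E[Mood|Sleep=3] averages over only the 3 units with Sleep=3 (Study = 5, 4, 7): Mood = 19, 16, 25, mean 20.
Difference = 13 − 20 = -7.

-7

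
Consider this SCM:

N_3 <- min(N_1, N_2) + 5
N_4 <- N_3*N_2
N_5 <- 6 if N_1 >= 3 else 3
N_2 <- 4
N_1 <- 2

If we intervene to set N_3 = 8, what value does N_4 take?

The intervention breaks the incoming arrows to N_3: N_3 <- min(N_1, N_2) + 5 no longer applies, and N_3 = 8.
N_4 = N_3*N_2  [with N_3=8, N_2=4]  = 32

32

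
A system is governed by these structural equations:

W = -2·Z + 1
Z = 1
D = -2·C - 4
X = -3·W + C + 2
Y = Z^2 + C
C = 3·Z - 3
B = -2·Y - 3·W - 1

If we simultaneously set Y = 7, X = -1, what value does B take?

Setting Y = 7, X = -1 by intervention discards those variables' equations.
W = -2·Z + 1  [with Z=1]  = -1
B = -2·Y - 3·W - 1  [with Y=7, W=-1]  = -12

-12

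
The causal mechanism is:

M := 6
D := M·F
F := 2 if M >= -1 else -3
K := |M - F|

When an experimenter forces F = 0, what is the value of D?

0

The intervention breaks the incoming arrows to F: F := 2 if M >= -1 else -3 no longer applies, and F = 0.
D = M·F  [with M=6, F=0]  = 0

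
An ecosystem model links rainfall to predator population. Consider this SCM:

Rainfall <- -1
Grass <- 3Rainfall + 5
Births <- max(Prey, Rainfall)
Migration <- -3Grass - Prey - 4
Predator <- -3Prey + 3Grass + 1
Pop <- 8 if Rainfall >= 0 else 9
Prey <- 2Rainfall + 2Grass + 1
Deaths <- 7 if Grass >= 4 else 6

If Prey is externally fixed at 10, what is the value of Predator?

-23

The intervention breaks the incoming arrows to Prey: Prey <- 2Rainfall + 2Grass + 1 no longer applies, and Prey = 10.
Grass = 3Rainfall + 5  [with Rainfall=-1]  = 2
Predator = -3Prey + 3Grass + 1  [with Prey=10, Grass=2]  = -23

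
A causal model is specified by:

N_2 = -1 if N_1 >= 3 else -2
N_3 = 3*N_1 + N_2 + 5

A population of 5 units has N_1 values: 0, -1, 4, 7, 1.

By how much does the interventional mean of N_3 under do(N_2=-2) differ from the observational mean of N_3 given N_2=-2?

6.6

Every unit gets N_2=-2 under the intervention. N_3 values become 3, 0, 15, 24, 6; E[N_3|do(N_2=-2)] = 9.6.
E[N_3|N_2=-2] averages over only the 3 units with N_2=-2 (N_1 = 0, -1, 1): N_3 = 3, 0, 6, mean 3.
Difference = 9.6 − 3 = 6.6.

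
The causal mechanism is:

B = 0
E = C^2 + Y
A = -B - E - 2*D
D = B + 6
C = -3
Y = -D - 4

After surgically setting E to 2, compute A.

The intervention breaks the incoming arrows to E: E = C^2 + Y no longer applies, and E = 2.
D = B + 6  [with B=0]  = 6
A = -B - E - 2*D  [with B=0, E=2, D=6]  = -14

-14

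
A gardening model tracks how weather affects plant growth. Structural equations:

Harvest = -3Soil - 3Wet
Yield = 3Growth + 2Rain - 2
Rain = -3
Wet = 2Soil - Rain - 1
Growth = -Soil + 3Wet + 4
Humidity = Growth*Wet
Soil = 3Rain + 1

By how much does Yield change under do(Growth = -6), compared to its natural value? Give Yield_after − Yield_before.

Under do(Growth=-6), the mechanism Growth = -Soil + 3Wet + 4 is discarded; Growth is fixed at -6.
Yield = 3Growth + 2Rain - 2  [with Growth=-6, Rain=-3]  = -26
Without intervention: Soil = 3Rain + 1  [with Rain=-3]  = -8; Wet = 2Soil - Rain - 1  [with Soil=-8, Rain=-3]  = -14; Growth = -Soil + 3Wet + 4  [with Soil=-8, Wet=-14]  = -30; Yield = 3Growth + 2Rain - 2  [with Growth=-30, Rain=-3]  = -98.
Change = -26 − (-98) = 72.

72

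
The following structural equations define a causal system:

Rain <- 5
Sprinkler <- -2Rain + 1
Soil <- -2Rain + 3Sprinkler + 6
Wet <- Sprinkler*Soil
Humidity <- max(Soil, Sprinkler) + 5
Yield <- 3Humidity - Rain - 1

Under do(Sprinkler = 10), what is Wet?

260

Under do(Sprinkler=10), the mechanism Sprinkler <- -2Rain + 1 is discarded; Sprinkler is fixed at 10.
Soil = -2Rain + 3Sprinkler + 6  [with Rain=5, Sprinkler=10]  = 26
Wet = Sprinkler*Soil  [with Sprinkler=10, Soil=26]  = 260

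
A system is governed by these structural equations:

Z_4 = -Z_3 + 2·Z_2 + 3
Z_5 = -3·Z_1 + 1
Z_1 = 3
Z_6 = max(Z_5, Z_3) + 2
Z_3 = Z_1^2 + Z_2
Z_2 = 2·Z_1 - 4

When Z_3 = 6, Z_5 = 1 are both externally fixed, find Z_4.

1

The joint intervention fixes Z_3 = 6, Z_5 = 1, removing each variable's own equation.
Z_2 = 2·Z_1 - 4  [with Z_1=3]  = 2
Z_4 = -Z_3 + 2·Z_2 + 3  [with Z_3=6, Z_2=2]  = 1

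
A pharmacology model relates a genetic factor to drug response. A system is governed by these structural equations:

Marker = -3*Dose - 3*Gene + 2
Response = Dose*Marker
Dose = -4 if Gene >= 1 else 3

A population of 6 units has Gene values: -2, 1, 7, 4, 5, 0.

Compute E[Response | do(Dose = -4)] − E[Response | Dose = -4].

Every unit gets Dose=-4 under the intervention. Response values become -80, -44, 28, -8, 4, -56; E[Response|do(Dose=-4)] = -26.
Observing Dose=-4 restricts to units where Dose's equation naturally yields -4: Gene ∈ {1, 7, 4, 5}. In that subpopulation Response = -44, 28, -8, 4, mean -5.
Difference = -26 − (-5) = -21.

-21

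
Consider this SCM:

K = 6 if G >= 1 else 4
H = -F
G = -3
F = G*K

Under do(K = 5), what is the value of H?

Under do(K=5), the mechanism K = 6 if G >= 1 else 4 is discarded; K is fixed at 5.
F = G*K  [with G=-3, K=5]  = -15
H = -F  [with F=-15]  = 15

15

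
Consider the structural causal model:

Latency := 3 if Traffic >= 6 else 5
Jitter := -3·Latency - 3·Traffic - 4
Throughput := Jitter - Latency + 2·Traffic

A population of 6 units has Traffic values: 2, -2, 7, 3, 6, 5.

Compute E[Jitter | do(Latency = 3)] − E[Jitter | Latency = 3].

Every unit gets Latency=3 under the intervention. Jitter values become -19, -7, -34, -22, -31, -28; E[Jitter|do(Latency=3)] = -23.5.
Observing Latency=3 restricts to units where Latency's equation naturally yields 3: Traffic ∈ {7, 6}. In that subpopulation Jitter = -34, -31, mean -32.5.
Difference = -23.5 − (-32.5) = 9.

9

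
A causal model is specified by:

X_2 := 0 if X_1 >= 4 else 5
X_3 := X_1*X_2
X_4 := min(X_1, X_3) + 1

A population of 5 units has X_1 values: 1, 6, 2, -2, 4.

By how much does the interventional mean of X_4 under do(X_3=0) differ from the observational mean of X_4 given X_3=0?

-0.4

do(X_3=0) breaks X_3's dependence on X_1. With X_3=0 fixed, X_4 across the units is 1, 1, 1, -1, 1, mean 0.6.
E[X_4|X_3=0] averages over only the 2 units with X_3=0 (X_1 = 6, 4): X_4 = 1, 1, mean 1.
Difference = 0.6 − 1 = -0.4.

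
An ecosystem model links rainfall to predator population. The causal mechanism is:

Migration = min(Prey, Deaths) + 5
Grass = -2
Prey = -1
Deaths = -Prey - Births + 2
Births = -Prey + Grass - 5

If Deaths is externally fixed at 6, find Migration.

4

Intervening sets Deaths = 6 and removes its equation (Deaths = -Prey - Births + 2).
Migration = min(Prey, Deaths) + 5  [with Prey=-1, Deaths=6]  = 4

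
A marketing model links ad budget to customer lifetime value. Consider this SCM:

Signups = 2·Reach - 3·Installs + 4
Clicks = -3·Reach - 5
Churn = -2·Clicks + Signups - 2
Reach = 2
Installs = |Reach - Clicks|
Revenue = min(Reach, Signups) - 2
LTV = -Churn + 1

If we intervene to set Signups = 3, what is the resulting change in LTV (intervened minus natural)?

-34

The intervention breaks the incoming arrows to Signups: Signups = 2·Reach - 3·Installs + 4 no longer applies, and Signups = 3.
Clicks = -3·Reach - 5  [with Reach=2]  = -11
Churn = -2·Clicks + Signups - 2  [with Clicks=-11, Signups=3]  = 23
LTV = -Churn + 1  [with Churn=23]  = -22
Without intervention: Clicks = -3·Reach - 5  [with Reach=2]  = -11; Installs = |Reach - Clicks|  [with Reach=2, Clicks=-11]  = 13; Signups = 2·Reach - 3·Installs + 4  [with Reach=2, Installs=13]  = -31; Churn = -2·Clicks + Signups - 2  [with Clicks=-11, Signups=-31]  = -11; LTV = -Churn + 1  [with Churn=-11]  = 12.
Change = -22 − 12 = -34.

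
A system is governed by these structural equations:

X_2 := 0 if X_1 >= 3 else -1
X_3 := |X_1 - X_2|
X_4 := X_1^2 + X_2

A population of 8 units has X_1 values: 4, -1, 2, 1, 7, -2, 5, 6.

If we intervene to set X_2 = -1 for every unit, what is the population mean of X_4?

16

Every unit gets X_2=-1 under the intervention. X_4 values become 15, 0, 3, 0, 48, 3, 24, 35; E[X_4|do(X_2=-1)] = 16.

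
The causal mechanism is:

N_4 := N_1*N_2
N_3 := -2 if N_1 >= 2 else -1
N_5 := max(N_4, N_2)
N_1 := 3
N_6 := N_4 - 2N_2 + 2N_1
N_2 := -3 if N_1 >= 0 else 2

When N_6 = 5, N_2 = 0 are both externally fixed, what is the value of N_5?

0

The joint intervention fixes N_6 = 5, N_2 = 0, removing each variable's own equation.
N_4 = N_1*N_2  [with N_1=3, N_2=0]  = 0
N_5 = max(N_4, N_2)  [with N_4=0, N_2=0]  = 0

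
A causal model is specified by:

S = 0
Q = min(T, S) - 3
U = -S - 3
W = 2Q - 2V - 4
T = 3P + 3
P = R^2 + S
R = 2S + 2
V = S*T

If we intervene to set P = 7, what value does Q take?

-3

The intervention breaks the incoming arrows to P: P = R^2 + S no longer applies, and P = 7.
T = 3P + 3  [with P=7]  = 24
Q = min(T, S) - 3  [with T=24, S=0]  = -3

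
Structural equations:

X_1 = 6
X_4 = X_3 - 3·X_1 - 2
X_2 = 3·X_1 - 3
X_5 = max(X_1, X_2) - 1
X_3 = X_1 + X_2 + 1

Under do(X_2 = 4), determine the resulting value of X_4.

Under do(X_2=4), the mechanism X_2 = 3·X_1 - 3 is discarded; X_2 is fixed at 4.
X_3 = X_1 + X_2 + 1  [with X_1=6, X_2=4]  = 11
X_4 = X_3 - 3·X_1 - 2  [with X_3=11, X_1=6]  = -9

-9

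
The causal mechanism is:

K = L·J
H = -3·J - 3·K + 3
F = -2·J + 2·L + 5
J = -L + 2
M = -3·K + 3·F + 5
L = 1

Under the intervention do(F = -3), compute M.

Intervening sets F = -3 and removes its equation (F = -2·J + 2·L + 5).
J = -L + 2  [with L=1]  = 1
K = L·J  [with L=1, J=1]  = 1
M = -3·K + 3·F + 5  [with K=1, F=-3]  = -7

-7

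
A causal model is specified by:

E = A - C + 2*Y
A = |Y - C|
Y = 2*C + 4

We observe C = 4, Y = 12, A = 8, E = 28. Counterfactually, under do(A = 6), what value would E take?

The intervention breaks the incoming arrows to A: A = |Y - C| no longer applies, and A = 6.
Y = 2*C + 4  [with C=4]  = 12
E = A - C + 2*Y  [with A=6, C=4, Y=12]  = 26

26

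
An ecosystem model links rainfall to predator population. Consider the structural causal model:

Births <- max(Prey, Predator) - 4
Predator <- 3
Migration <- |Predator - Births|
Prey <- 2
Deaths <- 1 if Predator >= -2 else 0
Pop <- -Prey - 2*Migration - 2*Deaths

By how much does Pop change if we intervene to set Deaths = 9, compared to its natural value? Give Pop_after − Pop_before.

Under do(Deaths=9), the mechanism Deaths <- 1 if Predator >= -2 else 0 is discarded; Deaths is fixed at 9.
Births = max(Prey, Predator) - 4  [with Prey=2, Predator=3]  = -1
Migration = |Predator - Births|  [with Predator=3, Births=-1]  = 4
Pop = -Prey - 2*Migration - 2*Deaths  [with Prey=2, Migration=4, Deaths=9]  = -28
Without intervention: Births = max(Prey, Predator) - 4  [with Prey=2, Predator=3]  = -1; Deaths = 1 if Predator >= -2 else 0  [with Predator=3]  = 1; Migration = |Predator - Births|  [with Predator=3, Births=-1]  = 4; Pop = -Prey - 2*Migration - 2*Deaths  [with Prey=2, Migration=4, Deaths=1]  = -12.
Change = -28 − (-12) = -16.

-16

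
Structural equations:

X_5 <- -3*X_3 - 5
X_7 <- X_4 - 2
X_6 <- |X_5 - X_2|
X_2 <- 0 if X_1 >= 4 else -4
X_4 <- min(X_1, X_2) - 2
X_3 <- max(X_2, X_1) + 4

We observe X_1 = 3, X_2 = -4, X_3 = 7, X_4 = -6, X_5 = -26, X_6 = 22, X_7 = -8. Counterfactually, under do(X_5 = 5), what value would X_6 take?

9

The intervention breaks the incoming arrows to X_5: X_5 <- -3*X_3 - 5 no longer applies, and X_5 = 5.
X_2 = 0 if X_1 >= 4 else -4  [with X_1=3]  = -4
X_6 = |X_5 - X_2|  [with X_5=5, X_2=-4]  = 9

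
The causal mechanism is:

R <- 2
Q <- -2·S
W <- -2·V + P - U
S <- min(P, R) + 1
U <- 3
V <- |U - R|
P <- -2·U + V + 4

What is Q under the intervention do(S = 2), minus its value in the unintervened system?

-4

Intervening sets S = 2 and removes its equation (S <- min(P, R) + 1).
Q = -2·S  [with S=2]  = -4
Without intervention: V = |U - R|  [with U=3, R=2]  = 1; P = -2·U + V + 4  [with U=3, V=1]  = -1; S = min(P, R) + 1  [with P=-1, R=2]  = 0; Q = -2·S  [with S=0]  = 0.
Change = -4 − 0 = -4.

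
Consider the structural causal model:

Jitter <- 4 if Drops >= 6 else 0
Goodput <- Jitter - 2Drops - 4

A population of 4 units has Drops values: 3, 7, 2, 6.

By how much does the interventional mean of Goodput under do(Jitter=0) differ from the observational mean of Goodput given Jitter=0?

do(Jitter=0) breaks Jitter's dependence on Drops. With Jitter=0 fixed, Goodput across the units is -10, -18, -8, -16, mean -13.
E[Goodput|Jitter=0] averages over only the 2 units with Jitter=0 (Drops = 3, 2): Goodput = -10, -8, mean -9.
Difference = -13 − (-9) = -4.

-4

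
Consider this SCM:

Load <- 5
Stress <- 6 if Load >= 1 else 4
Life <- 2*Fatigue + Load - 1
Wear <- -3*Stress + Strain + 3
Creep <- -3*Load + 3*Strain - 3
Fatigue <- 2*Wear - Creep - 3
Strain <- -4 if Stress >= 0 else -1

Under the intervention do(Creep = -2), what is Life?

-74

The intervention breaks the incoming arrows to Creep: Creep <- -3*Load + 3*Strain - 3 no longer applies, and Creep = -2.
Stress = 6 if Load >= 1 else 4  [with Load=5]  = 6
Strain = -4 if Stress >= 0 else -1  [with Stress=6]  = -4
Wear = -3*Stress + Strain + 3  [with Stress=6, Strain=-4]  = -19
Fatigue = 2*Wear - Creep - 3  [with Wear=-19, Creep=-2]  = -39
Life = 2*Fatigue + Load - 1  [with Fatigue=-39, Load=5]  = -74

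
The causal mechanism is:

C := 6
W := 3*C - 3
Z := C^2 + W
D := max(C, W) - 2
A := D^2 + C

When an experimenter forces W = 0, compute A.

22

do(W=0) replaces the equation W := 3*C - 3 with the constant W = 0.
D = max(C, W) - 2  [with C=6, W=0]  = 4
A = D^2 + C  [with D=4, C=6]  = 22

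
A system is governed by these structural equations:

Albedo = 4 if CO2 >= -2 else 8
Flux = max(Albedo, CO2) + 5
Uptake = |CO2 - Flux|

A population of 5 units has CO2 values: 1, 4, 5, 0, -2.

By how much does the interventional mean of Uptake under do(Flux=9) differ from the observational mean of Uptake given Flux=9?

do(Flux=9) breaks Flux's dependence on CO2. With Flux=9 fixed, Uptake across the units is 8, 5, 4, 9, 11, mean 7.4.
Conditioning on Flux=9 selects the 4 unit(s) with CO2 ∈ {1, 4, 0, -2}. Their Uptake values: 8, 5, 9, 11. Mean = 8.25.
Difference = 7.4 − 8.25 = -0.85.

-0.85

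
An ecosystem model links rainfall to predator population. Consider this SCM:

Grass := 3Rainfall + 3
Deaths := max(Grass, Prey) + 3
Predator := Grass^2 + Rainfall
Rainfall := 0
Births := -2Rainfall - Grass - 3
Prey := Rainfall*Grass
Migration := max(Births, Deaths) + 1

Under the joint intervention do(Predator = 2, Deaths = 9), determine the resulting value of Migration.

10

Setting Predator = 2, Deaths = 9 by intervention discards those variables' equations.
Grass = 3Rainfall + 3  [with Rainfall=0]  = 3
Births = -2Rainfall - Grass - 3  [with Rainfall=0, Grass=3]  = -6
Migration = max(Births, Deaths) + 1  [with Births=-6, Deaths=9]  = 10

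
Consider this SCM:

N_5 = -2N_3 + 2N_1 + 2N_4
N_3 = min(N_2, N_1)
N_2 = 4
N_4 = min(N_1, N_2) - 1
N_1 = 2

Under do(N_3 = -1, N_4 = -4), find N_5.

Setting N_3 = -1, N_4 = -4 by intervention discards those variables' equations.
N_5 = -2N_3 + 2N_1 + 2N_4  [with N_3=-1, N_1=2, N_4=-4]  = -2

-2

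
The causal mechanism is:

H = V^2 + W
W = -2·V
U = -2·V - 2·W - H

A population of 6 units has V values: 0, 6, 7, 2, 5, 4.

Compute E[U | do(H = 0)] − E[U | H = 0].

6

Every unit gets H=0 under the intervention. U values become 0, 12, 14, 4, 10, 8; E[U|do(H=0)] = 8.
Observing H=0 restricts to units where H's equation naturally yields 0: V ∈ {0, 2}. In that subpopulation U = 0, 4, mean 2.
Difference = 8 − 2 = 6.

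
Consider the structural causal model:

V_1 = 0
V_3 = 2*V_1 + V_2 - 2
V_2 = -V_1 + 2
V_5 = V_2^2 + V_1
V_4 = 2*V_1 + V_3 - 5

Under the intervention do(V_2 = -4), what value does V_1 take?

0

Under do(V_2=-4), the mechanism V_2 = -V_1 + 2 is discarded; V_2 is fixed at -4.
V_1 is not downstream of the intervention, so its value is determined by the original equations.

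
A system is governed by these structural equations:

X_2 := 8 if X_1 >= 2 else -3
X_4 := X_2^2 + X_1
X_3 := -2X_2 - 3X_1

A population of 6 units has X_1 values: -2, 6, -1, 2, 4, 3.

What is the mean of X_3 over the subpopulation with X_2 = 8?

-27.25

Observing X_2=8 restricts to units where X_2's equation naturally yields 8: X_1 ∈ {6, 2, 4, 3}. In that subpopulation X_3 = -34, -22, -28, -25, mean -27.25.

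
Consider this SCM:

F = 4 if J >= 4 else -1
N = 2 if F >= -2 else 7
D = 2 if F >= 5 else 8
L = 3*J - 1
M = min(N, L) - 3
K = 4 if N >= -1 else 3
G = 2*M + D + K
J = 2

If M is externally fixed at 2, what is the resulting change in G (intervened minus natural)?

Intervening sets M = 2 and removes its equation (M = min(N, L) - 3).
F = 4 if J >= 4 else -1  [with J=2]  = -1
N = 2 if F >= -2 else 7  [with F=-1]  = 2
D = 2 if F >= 5 else 8  [with F=-1]  = 8
K = 4 if N >= -1 else 3  [with N=2]  = 4
G = 2*M + D + K  [with M=2, D=8, K=4]  = 16
Without intervention: F = 4 if J >= 4 else -1  [with J=2]  = -1; L = 3*J - 1  [with J=2]  = 5; N = 2 if F >= -2 else 7  [with F=-1]  = 2; D = 2 if F >= 5 else 8  [with F=-1]  = 8; M = min(N, L) - 3  [with N=2, L=5]  = -1; K = 4 if N >= -1 else 3  [with N=2]  = 4; G = 2*M + D + K  [with M=-1, D=8, K=4]  = 10.
Change = 16 − 10 = 6.

6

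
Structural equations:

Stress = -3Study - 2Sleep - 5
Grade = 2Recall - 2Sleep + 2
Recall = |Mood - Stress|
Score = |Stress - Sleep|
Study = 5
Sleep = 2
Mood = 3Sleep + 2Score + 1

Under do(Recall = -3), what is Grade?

-8

Intervening sets Recall = -3 and removes its equation (Recall = |Mood - Stress|).
Grade = 2Recall - 2Sleep + 2  [with Recall=-3, Sleep=2]  = -8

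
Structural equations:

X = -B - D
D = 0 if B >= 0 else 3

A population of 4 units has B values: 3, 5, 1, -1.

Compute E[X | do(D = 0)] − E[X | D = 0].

1

The intervention sets D=0 in all 4 units regardless of B. Recomputing X per unit gives -3, -5, -1, 1; average -2.
E[X|D=0] averages over only the 3 units with D=0 (B = 3, 5, 1): X = -3, -5, -1, mean -3.
Difference = -2 − (-3) = 1.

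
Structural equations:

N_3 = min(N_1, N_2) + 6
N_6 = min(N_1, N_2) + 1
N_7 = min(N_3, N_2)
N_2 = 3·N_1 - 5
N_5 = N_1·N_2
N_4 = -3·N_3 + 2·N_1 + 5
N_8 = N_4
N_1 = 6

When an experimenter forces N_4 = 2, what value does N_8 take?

2

do(N_4=2) replaces the equation N_4 = -3·N_3 + 2·N_1 + 5 with the constant N_4 = 2.
N_8 = N_4  [with N_4=2]  = 2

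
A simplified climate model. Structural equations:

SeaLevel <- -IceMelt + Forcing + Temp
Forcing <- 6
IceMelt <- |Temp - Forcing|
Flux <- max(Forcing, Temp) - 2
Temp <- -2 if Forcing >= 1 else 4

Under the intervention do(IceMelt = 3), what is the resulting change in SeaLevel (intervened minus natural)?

The intervention breaks the incoming arrows to IceMelt: IceMelt <- |Temp - Forcing| no longer applies, and IceMelt = 3.
Temp = -2 if Forcing >= 1 else 4  [with Forcing=6]  = -2
SeaLevel = -IceMelt + Forcing + Temp  [with IceMelt=3, Forcing=6, Temp=-2]  = 1
Without intervention: Temp = -2 if Forcing >= 1 else 4  [with Forcing=6]  = -2; IceMelt = |Temp - Forcing|  [with Temp=-2, Forcing=6]  = 8; SeaLevel = -IceMelt + Forcing + Temp  [with IceMelt=8, Forcing=6, Temp=-2]  = -4.
Change = 1 − (-4) = 5.

5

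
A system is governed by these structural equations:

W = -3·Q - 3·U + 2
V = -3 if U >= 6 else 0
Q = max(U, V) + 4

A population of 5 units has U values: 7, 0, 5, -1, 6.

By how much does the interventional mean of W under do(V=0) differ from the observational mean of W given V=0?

-12

Under do(V=0), V's equation is replaced by V=0 for every unit. Per-unit W: -52, -10, -40, -7, -46. Mean = -31.
E[W|V=0] averages over only the 3 units with V=0 (U = 0, 5, -1): W = -10, -40, -7, mean -19.
Difference = -31 − (-19) = -12.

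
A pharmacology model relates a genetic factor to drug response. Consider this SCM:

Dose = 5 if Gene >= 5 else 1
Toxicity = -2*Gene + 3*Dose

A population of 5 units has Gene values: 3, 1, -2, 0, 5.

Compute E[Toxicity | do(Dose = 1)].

do(Dose=1) breaks Dose's dependence on Gene. With Dose=1 fixed, Toxicity across the units is -3, 1, 7, 3, -7, mean 0.2.

0.2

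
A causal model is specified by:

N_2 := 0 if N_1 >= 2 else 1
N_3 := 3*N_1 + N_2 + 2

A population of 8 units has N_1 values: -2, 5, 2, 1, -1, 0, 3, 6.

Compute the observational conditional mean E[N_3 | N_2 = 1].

E[N_3|N_2=1] averages over only the 4 units with N_2=1 (N_1 = -2, 1, -1, 0): N_3 = -3, 6, 0, 3, mean 1.5.

1.5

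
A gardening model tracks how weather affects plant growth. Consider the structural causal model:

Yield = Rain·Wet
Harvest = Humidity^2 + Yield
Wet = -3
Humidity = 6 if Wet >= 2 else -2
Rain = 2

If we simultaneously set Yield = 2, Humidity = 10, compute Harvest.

102

The joint intervention fixes Yield = 2, Humidity = 10, removing each variable's own equation.
Harvest = Humidity^2 + Yield  [with Humidity=10, Yield=2]  = 102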